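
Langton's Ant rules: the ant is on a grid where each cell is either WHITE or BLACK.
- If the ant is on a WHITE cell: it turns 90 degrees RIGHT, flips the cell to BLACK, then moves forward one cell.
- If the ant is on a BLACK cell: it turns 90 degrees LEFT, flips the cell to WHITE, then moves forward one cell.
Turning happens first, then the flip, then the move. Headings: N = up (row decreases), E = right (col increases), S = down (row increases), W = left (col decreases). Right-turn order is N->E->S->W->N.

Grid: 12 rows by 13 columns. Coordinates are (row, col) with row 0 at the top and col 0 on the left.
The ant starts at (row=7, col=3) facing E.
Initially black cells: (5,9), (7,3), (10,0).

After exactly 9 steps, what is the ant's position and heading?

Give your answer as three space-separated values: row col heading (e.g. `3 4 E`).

Answer: 6 3 S

Derivation:
Step 1: on BLACK (7,3): turn L to N, flip to white, move to (6,3). |black|=2
Step 2: on WHITE (6,3): turn R to E, flip to black, move to (6,4). |black|=3
Step 3: on WHITE (6,4): turn R to S, flip to black, move to (7,4). |black|=4
Step 4: on WHITE (7,4): turn R to W, flip to black, move to (7,3). |black|=5
Step 5: on WHITE (7,3): turn R to N, flip to black, move to (6,3). |black|=6
Step 6: on BLACK (6,3): turn L to W, flip to white, move to (6,2). |black|=5
Step 7: on WHITE (6,2): turn R to N, flip to black, move to (5,2). |black|=6
Step 8: on WHITE (5,2): turn R to E, flip to black, move to (5,3). |black|=7
Step 9: on WHITE (5,3): turn R to S, flip to black, move to (6,3). |black|=8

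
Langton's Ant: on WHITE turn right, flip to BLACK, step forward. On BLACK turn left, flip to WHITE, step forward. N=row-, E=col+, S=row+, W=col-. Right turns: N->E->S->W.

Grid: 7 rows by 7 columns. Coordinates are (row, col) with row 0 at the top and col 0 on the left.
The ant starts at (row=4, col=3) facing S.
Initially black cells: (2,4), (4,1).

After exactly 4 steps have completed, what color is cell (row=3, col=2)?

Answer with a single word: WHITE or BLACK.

Step 1: on WHITE (4,3): turn R to W, flip to black, move to (4,2). |black|=3
Step 2: on WHITE (4,2): turn R to N, flip to black, move to (3,2). |black|=4
Step 3: on WHITE (3,2): turn R to E, flip to black, move to (3,3). |black|=5
Step 4: on WHITE (3,3): turn R to S, flip to black, move to (4,3). |black|=6

Answer: BLACK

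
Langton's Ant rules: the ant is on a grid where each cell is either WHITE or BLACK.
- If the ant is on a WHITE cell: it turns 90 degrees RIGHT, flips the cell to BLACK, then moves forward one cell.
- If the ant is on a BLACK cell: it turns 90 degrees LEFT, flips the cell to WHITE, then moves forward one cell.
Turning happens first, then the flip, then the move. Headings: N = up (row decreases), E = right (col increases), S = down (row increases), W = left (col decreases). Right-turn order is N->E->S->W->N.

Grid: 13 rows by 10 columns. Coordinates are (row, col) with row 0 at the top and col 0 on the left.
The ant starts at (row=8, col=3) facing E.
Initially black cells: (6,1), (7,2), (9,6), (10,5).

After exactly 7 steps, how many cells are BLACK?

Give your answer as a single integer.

Answer: 9

Derivation:
Step 1: on WHITE (8,3): turn R to S, flip to black, move to (9,3). |black|=5
Step 2: on WHITE (9,3): turn R to W, flip to black, move to (9,2). |black|=6
Step 3: on WHITE (9,2): turn R to N, flip to black, move to (8,2). |black|=7
Step 4: on WHITE (8,2): turn R to E, flip to black, move to (8,3). |black|=8
Step 5: on BLACK (8,3): turn L to N, flip to white, move to (7,3). |black|=7
Step 6: on WHITE (7,3): turn R to E, flip to black, move to (7,4). |black|=8
Step 7: on WHITE (7,4): turn R to S, flip to black, move to (8,4). |black|=9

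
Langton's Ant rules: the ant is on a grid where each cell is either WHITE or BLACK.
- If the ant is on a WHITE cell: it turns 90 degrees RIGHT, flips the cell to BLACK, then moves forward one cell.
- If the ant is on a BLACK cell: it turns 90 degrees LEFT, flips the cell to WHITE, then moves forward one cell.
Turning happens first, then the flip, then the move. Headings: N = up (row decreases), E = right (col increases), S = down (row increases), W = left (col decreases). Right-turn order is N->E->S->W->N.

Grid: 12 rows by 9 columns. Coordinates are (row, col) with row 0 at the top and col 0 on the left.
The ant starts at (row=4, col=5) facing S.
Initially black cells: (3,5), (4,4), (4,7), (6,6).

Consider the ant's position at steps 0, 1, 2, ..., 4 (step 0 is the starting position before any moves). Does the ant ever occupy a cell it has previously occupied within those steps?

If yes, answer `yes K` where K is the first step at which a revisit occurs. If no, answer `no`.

Answer: no

Derivation:
Step 1: on WHITE (4,5): turn R to W, flip to black, move to (4,4). |black|=5 — new cell
Step 2: on BLACK (4,4): turn L to S, flip to white, move to (5,4). |black|=4 — new cell
Step 3: on WHITE (5,4): turn R to W, flip to black, move to (5,3). |black|=5 — new cell
Step 4: on WHITE (5,3): turn R to N, flip to black, move to (4,3). |black|=6 — new cell
No revisit within 4 steps.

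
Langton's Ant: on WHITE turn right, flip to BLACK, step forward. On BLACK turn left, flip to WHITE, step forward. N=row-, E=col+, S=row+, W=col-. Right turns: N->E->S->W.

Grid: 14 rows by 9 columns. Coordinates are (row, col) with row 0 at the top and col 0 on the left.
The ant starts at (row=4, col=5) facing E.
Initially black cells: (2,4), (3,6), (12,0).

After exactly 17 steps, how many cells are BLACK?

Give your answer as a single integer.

Answer: 12

Derivation:
Step 1: on WHITE (4,5): turn R to S, flip to black, move to (5,5). |black|=4
Step 2: on WHITE (5,5): turn R to W, flip to black, move to (5,4). |black|=5
Step 3: on WHITE (5,4): turn R to N, flip to black, move to (4,4). |black|=6
Step 4: on WHITE (4,4): turn R to E, flip to black, move to (4,5). |black|=7
Step 5: on BLACK (4,5): turn L to N, flip to white, move to (3,5). |black|=6
Step 6: on WHITE (3,5): turn R to E, flip to black, move to (3,6). |black|=7
Step 7: on BLACK (3,6): turn L to N, flip to white, move to (2,6). |black|=6
Step 8: on WHITE (2,6): turn R to E, flip to black, move to (2,7). |black|=7
Step 9: on WHITE (2,7): turn R to S, flip to black, move to (3,7). |black|=8
Step 10: on WHITE (3,7): turn R to W, flip to black, move to (3,6). |black|=9
Step 11: on WHITE (3,6): turn R to N, flip to black, move to (2,6). |black|=10
Step 12: on BLACK (2,6): turn L to W, flip to white, move to (2,5). |black|=9
Step 13: on WHITE (2,5): turn R to N, flip to black, move to (1,5). |black|=10
Step 14: on WHITE (1,5): turn R to E, flip to black, move to (1,6). |black|=11
Step 15: on WHITE (1,6): turn R to S, flip to black, move to (2,6). |black|=12
Step 16: on WHITE (2,6): turn R to W, flip to black, move to (2,5). |black|=13
Step 17: on BLACK (2,5): turn L to S, flip to white, move to (3,5). |black|=12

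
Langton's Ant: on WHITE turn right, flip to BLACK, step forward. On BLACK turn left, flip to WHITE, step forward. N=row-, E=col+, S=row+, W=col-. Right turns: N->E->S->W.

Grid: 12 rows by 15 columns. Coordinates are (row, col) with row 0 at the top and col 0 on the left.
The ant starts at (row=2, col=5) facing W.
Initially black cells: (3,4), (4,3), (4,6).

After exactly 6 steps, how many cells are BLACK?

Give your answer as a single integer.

Answer: 7

Derivation:
Step 1: on WHITE (2,5): turn R to N, flip to black, move to (1,5). |black|=4
Step 2: on WHITE (1,5): turn R to E, flip to black, move to (1,6). |black|=5
Step 3: on WHITE (1,6): turn R to S, flip to black, move to (2,6). |black|=6
Step 4: on WHITE (2,6): turn R to W, flip to black, move to (2,5). |black|=7
Step 5: on BLACK (2,5): turn L to S, flip to white, move to (3,5). |black|=6
Step 6: on WHITE (3,5): turn R to W, flip to black, move to (3,4). |black|=7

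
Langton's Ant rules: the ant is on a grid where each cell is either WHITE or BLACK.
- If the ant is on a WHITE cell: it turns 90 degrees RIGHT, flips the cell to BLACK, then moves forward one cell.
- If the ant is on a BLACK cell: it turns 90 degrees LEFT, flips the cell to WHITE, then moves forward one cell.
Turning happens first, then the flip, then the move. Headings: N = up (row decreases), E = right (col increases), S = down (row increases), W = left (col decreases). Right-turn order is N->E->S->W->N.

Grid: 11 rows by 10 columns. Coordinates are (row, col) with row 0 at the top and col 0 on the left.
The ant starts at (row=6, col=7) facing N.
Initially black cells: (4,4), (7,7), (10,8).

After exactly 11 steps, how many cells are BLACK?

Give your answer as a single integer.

Step 1: on WHITE (6,7): turn R to E, flip to black, move to (6,8). |black|=4
Step 2: on WHITE (6,8): turn R to S, flip to black, move to (7,8). |black|=5
Step 3: on WHITE (7,8): turn R to W, flip to black, move to (7,7). |black|=6
Step 4: on BLACK (7,7): turn L to S, flip to white, move to (8,7). |black|=5
Step 5: on WHITE (8,7): turn R to W, flip to black, move to (8,6). |black|=6
Step 6: on WHITE (8,6): turn R to N, flip to black, move to (7,6). |black|=7
Step 7: on WHITE (7,6): turn R to E, flip to black, move to (7,7). |black|=8
Step 8: on WHITE (7,7): turn R to S, flip to black, move to (8,7). |black|=9
Step 9: on BLACK (8,7): turn L to E, flip to white, move to (8,8). |black|=8
Step 10: on WHITE (8,8): turn R to S, flip to black, move to (9,8). |black|=9
Step 11: on WHITE (9,8): turn R to W, flip to black, move to (9,7). |black|=10

Answer: 10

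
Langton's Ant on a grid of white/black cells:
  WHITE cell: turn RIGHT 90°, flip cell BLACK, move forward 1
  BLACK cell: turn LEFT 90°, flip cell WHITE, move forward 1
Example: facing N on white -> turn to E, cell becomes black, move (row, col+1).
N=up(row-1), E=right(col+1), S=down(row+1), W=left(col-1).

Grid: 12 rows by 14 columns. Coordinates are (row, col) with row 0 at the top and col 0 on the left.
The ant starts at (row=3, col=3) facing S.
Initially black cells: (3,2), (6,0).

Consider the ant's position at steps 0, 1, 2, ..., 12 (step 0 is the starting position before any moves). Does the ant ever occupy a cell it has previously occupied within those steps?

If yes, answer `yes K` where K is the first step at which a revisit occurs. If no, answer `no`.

Answer: yes 5

Derivation:
Step 1: on WHITE (3,3): turn R to W, flip to black, move to (3,2). |black|=3 — new cell
Step 2: on BLACK (3,2): turn L to S, flip to white, move to (4,2). |black|=2 — new cell
Step 3: on WHITE (4,2): turn R to W, flip to black, move to (4,1). |black|=3 — new cell
Step 4: on WHITE (4,1): turn R to N, flip to black, move to (3,1). |black|=4 — new cell
Step 5: on WHITE (3,1): turn R to E, flip to black, move to (3,2). |black|=5 — REVISIT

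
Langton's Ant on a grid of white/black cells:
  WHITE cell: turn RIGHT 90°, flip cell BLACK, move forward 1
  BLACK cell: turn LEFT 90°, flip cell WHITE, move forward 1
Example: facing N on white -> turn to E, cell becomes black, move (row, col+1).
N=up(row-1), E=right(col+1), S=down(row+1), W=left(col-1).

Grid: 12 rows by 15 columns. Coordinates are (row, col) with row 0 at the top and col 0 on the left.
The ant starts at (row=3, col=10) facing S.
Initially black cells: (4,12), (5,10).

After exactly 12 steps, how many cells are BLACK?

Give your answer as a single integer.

Step 1: on WHITE (3,10): turn R to W, flip to black, move to (3,9). |black|=3
Step 2: on WHITE (3,9): turn R to N, flip to black, move to (2,9). |black|=4
Step 3: on WHITE (2,9): turn R to E, flip to black, move to (2,10). |black|=5
Step 4: on WHITE (2,10): turn R to S, flip to black, move to (3,10). |black|=6
Step 5: on BLACK (3,10): turn L to E, flip to white, move to (3,11). |black|=5
Step 6: on WHITE (3,11): turn R to S, flip to black, move to (4,11). |black|=6
Step 7: on WHITE (4,11): turn R to W, flip to black, move to (4,10). |black|=7
Step 8: on WHITE (4,10): turn R to N, flip to black, move to (3,10). |black|=8
Step 9: on WHITE (3,10): turn R to E, flip to black, move to (3,11). |black|=9
Step 10: on BLACK (3,11): turn L to N, flip to white, move to (2,11). |black|=8
Step 11: on WHITE (2,11): turn R to E, flip to black, move to (2,12). |black|=9
Step 12: on WHITE (2,12): turn R to S, flip to black, move to (3,12). |black|=10

Answer: 10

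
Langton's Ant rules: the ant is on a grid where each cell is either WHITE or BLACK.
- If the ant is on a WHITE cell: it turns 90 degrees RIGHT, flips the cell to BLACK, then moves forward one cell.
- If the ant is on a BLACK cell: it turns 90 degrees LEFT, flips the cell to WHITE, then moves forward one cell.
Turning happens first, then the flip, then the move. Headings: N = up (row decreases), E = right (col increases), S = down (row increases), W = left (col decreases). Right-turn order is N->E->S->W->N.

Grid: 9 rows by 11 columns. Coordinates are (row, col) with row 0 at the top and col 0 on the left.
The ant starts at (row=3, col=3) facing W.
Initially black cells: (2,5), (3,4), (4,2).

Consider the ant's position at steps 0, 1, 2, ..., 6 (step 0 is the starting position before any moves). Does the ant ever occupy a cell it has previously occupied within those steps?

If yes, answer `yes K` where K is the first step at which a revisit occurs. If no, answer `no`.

Step 1: on WHITE (3,3): turn R to N, flip to black, move to (2,3). |black|=4 — new cell
Step 2: on WHITE (2,3): turn R to E, flip to black, move to (2,4). |black|=5 — new cell
Step 3: on WHITE (2,4): turn R to S, flip to black, move to (3,4). |black|=6 — new cell
Step 4: on BLACK (3,4): turn L to E, flip to white, move to (3,5). |black|=5 — new cell
Step 5: on WHITE (3,5): turn R to S, flip to black, move to (4,5). |black|=6 — new cell
Step 6: on WHITE (4,5): turn R to W, flip to black, move to (4,4). |black|=7 — new cell
No revisit within 6 steps.

Answer: no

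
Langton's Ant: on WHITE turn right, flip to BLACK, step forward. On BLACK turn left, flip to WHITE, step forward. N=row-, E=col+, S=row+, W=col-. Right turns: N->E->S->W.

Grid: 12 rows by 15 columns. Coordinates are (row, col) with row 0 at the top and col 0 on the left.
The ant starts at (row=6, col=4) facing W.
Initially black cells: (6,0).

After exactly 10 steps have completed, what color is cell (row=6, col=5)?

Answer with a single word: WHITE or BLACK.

Step 1: on WHITE (6,4): turn R to N, flip to black, move to (5,4). |black|=2
Step 2: on WHITE (5,4): turn R to E, flip to black, move to (5,5). |black|=3
Step 3: on WHITE (5,5): turn R to S, flip to black, move to (6,5). |black|=4
Step 4: on WHITE (6,5): turn R to W, flip to black, move to (6,4). |black|=5
Step 5: on BLACK (6,4): turn L to S, flip to white, move to (7,4). |black|=4
Step 6: on WHITE (7,4): turn R to W, flip to black, move to (7,3). |black|=5
Step 7: on WHITE (7,3): turn R to N, flip to black, move to (6,3). |black|=6
Step 8: on WHITE (6,3): turn R to E, flip to black, move to (6,4). |black|=7
Step 9: on WHITE (6,4): turn R to S, flip to black, move to (7,4). |black|=8
Step 10: on BLACK (7,4): turn L to E, flip to white, move to (7,5). |black|=7

Answer: BLACK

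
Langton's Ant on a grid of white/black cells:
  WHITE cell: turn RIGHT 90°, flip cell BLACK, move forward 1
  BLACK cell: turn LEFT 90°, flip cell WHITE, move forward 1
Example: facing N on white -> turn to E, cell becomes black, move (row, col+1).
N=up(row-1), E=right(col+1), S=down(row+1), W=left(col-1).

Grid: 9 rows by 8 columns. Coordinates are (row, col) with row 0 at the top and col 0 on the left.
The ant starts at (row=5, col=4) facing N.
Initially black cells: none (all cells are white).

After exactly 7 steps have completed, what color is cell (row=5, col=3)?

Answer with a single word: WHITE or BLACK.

Answer: BLACK

Derivation:
Step 1: on WHITE (5,4): turn R to E, flip to black, move to (5,5). |black|=1
Step 2: on WHITE (5,5): turn R to S, flip to black, move to (6,5). |black|=2
Step 3: on WHITE (6,5): turn R to W, flip to black, move to (6,4). |black|=3
Step 4: on WHITE (6,4): turn R to N, flip to black, move to (5,4). |black|=4
Step 5: on BLACK (5,4): turn L to W, flip to white, move to (5,3). |black|=3
Step 6: on WHITE (5,3): turn R to N, flip to black, move to (4,3). |black|=4
Step 7: on WHITE (4,3): turn R to E, flip to black, move to (4,4). |black|=5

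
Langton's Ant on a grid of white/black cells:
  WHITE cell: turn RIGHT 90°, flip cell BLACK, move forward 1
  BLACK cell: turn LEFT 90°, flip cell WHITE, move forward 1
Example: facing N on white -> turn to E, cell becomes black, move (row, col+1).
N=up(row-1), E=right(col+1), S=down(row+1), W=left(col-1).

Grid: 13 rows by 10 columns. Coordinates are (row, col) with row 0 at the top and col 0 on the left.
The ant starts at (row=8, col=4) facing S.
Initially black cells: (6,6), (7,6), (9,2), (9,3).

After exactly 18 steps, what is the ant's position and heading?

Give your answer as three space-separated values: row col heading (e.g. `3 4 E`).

Answer: 7 5 S

Derivation:
Step 1: on WHITE (8,4): turn R to W, flip to black, move to (8,3). |black|=5
Step 2: on WHITE (8,3): turn R to N, flip to black, move to (7,3). |black|=6
Step 3: on WHITE (7,3): turn R to E, flip to black, move to (7,4). |black|=7
Step 4: on WHITE (7,4): turn R to S, flip to black, move to (8,4). |black|=8
Step 5: on BLACK (8,4): turn L to E, flip to white, move to (8,5). |black|=7
Step 6: on WHITE (8,5): turn R to S, flip to black, move to (9,5). |black|=8
Step 7: on WHITE (9,5): turn R to W, flip to black, move to (9,4). |black|=9
Step 8: on WHITE (9,4): turn R to N, flip to black, move to (8,4). |black|=10
Step 9: on WHITE (8,4): turn R to E, flip to black, move to (8,5). |black|=11
Step 10: on BLACK (8,5): turn L to N, flip to white, move to (7,5). |black|=10
Step 11: on WHITE (7,5): turn R to E, flip to black, move to (7,6). |black|=11
Step 12: on BLACK (7,6): turn L to N, flip to white, move to (6,6). |black|=10
Step 13: on BLACK (6,6): turn L to W, flip to white, move to (6,5). |black|=9
Step 14: on WHITE (6,5): turn R to N, flip to black, move to (5,5). |black|=10
Step 15: on WHITE (5,5): turn R to E, flip to black, move to (5,6). |black|=11
Step 16: on WHITE (5,6): turn R to S, flip to black, move to (6,6). |black|=12
Step 17: on WHITE (6,6): turn R to W, flip to black, move to (6,5). |black|=13
Step 18: on BLACK (6,5): turn L to S, flip to white, move to (7,5). |black|=12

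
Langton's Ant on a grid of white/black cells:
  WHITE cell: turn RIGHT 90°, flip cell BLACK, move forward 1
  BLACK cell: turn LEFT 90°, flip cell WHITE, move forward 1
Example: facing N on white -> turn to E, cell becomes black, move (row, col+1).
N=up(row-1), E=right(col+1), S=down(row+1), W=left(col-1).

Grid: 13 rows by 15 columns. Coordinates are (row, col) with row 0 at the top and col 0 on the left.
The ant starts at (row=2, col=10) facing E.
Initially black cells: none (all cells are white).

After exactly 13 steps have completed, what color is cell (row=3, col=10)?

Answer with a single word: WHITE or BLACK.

Step 1: on WHITE (2,10): turn R to S, flip to black, move to (3,10). |black|=1
Step 2: on WHITE (3,10): turn R to W, flip to black, move to (3,9). |black|=2
Step 3: on WHITE (3,9): turn R to N, flip to black, move to (2,9). |black|=3
Step 4: on WHITE (2,9): turn R to E, flip to black, move to (2,10). |black|=4
Step 5: on BLACK (2,10): turn L to N, flip to white, move to (1,10). |black|=3
Step 6: on WHITE (1,10): turn R to E, flip to black, move to (1,11). |black|=4
Step 7: on WHITE (1,11): turn R to S, flip to black, move to (2,11). |black|=5
Step 8: on WHITE (2,11): turn R to W, flip to black, move to (2,10). |black|=6
Step 9: on WHITE (2,10): turn R to N, flip to black, move to (1,10). |black|=7
Step 10: on BLACK (1,10): turn L to W, flip to white, move to (1,9). |black|=6
Step 11: on WHITE (1,9): turn R to N, flip to black, move to (0,9). |black|=7
Step 12: on WHITE (0,9): turn R to E, flip to black, move to (0,10). |black|=8
Step 13: on WHITE (0,10): turn R to S, flip to black, move to (1,10). |black|=9

Answer: BLACK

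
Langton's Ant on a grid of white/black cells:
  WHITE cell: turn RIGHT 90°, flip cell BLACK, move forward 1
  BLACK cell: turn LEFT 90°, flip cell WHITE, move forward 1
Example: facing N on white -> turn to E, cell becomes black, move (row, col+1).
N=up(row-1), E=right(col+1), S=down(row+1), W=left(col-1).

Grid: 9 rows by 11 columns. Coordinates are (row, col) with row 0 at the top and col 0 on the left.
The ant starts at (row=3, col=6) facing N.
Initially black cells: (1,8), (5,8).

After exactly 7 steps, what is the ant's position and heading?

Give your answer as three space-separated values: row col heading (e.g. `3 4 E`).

Answer: 2 6 E

Derivation:
Step 1: on WHITE (3,6): turn R to E, flip to black, move to (3,7). |black|=3
Step 2: on WHITE (3,7): turn R to S, flip to black, move to (4,7). |black|=4
Step 3: on WHITE (4,7): turn R to W, flip to black, move to (4,6). |black|=5
Step 4: on WHITE (4,6): turn R to N, flip to black, move to (3,6). |black|=6
Step 5: on BLACK (3,6): turn L to W, flip to white, move to (3,5). |black|=5
Step 6: on WHITE (3,5): turn R to N, flip to black, move to (2,5). |black|=6
Step 7: on WHITE (2,5): turn R to E, flip to black, move to (2,6). |black|=7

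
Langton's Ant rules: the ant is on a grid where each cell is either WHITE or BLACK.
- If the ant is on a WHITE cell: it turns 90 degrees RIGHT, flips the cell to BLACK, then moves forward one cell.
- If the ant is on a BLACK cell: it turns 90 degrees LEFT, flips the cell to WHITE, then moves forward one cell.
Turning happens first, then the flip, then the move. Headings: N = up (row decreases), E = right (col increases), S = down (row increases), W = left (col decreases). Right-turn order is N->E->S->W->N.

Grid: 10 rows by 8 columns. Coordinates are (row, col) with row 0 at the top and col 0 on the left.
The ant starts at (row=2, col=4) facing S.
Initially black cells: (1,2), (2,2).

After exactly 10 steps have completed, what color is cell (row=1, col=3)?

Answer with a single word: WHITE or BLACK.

Answer: BLACK

Derivation:
Step 1: on WHITE (2,4): turn R to W, flip to black, move to (2,3). |black|=3
Step 2: on WHITE (2,3): turn R to N, flip to black, move to (1,3). |black|=4
Step 3: on WHITE (1,3): turn R to E, flip to black, move to (1,4). |black|=5
Step 4: on WHITE (1,4): turn R to S, flip to black, move to (2,4). |black|=6
Step 5: on BLACK (2,4): turn L to E, flip to white, move to (2,5). |black|=5
Step 6: on WHITE (2,5): turn R to S, flip to black, move to (3,5). |black|=6
Step 7: on WHITE (3,5): turn R to W, flip to black, move to (3,4). |black|=7
Step 8: on WHITE (3,4): turn R to N, flip to black, move to (2,4). |black|=8
Step 9: on WHITE (2,4): turn R to E, flip to black, move to (2,5). |black|=9
Step 10: on BLACK (2,5): turn L to N, flip to white, move to (1,5). |black|=8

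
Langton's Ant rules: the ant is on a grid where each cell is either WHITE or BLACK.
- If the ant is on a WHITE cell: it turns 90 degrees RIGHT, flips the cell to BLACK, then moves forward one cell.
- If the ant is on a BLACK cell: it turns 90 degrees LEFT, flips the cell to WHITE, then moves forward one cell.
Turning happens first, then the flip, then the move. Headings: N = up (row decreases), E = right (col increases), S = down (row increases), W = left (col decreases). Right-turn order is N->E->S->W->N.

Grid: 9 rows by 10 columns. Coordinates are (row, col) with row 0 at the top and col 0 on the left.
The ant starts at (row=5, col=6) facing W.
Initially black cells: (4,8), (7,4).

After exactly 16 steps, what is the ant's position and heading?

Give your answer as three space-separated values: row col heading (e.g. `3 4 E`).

Answer: 5 6 W

Derivation:
Step 1: on WHITE (5,6): turn R to N, flip to black, move to (4,6). |black|=3
Step 2: on WHITE (4,6): turn R to E, flip to black, move to (4,7). |black|=4
Step 3: on WHITE (4,7): turn R to S, flip to black, move to (5,7). |black|=5
Step 4: on WHITE (5,7): turn R to W, flip to black, move to (5,6). |black|=6
Step 5: on BLACK (5,6): turn L to S, flip to white, move to (6,6). |black|=5
Step 6: on WHITE (6,6): turn R to W, flip to black, move to (6,5). |black|=6
Step 7: on WHITE (6,5): turn R to N, flip to black, move to (5,5). |black|=7
Step 8: on WHITE (5,5): turn R to E, flip to black, move to (5,6). |black|=8
Step 9: on WHITE (5,6): turn R to S, flip to black, move to (6,6). |black|=9
Step 10: on BLACK (6,6): turn L to E, flip to white, move to (6,7). |black|=8
Step 11: on WHITE (6,7): turn R to S, flip to black, move to (7,7). |black|=9
Step 12: on WHITE (7,7): turn R to W, flip to black, move to (7,6). |black|=10
Step 13: on WHITE (7,6): turn R to N, flip to black, move to (6,6). |black|=11
Step 14: on WHITE (6,6): turn R to E, flip to black, move to (6,7). |black|=12
Step 15: on BLACK (6,7): turn L to N, flip to white, move to (5,7). |black|=11
Step 16: on BLACK (5,7): turn L to W, flip to white, move to (5,6). |black|=10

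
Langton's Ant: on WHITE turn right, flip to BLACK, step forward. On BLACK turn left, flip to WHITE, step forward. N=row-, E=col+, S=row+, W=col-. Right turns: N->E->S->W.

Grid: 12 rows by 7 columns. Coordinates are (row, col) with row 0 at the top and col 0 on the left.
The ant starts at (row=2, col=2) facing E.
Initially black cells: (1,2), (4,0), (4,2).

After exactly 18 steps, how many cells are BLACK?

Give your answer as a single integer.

Step 1: on WHITE (2,2): turn R to S, flip to black, move to (3,2). |black|=4
Step 2: on WHITE (3,2): turn R to W, flip to black, move to (3,1). |black|=5
Step 3: on WHITE (3,1): turn R to N, flip to black, move to (2,1). |black|=6
Step 4: on WHITE (2,1): turn R to E, flip to black, move to (2,2). |black|=7
Step 5: on BLACK (2,2): turn L to N, flip to white, move to (1,2). |black|=6
Step 6: on BLACK (1,2): turn L to W, flip to white, move to (1,1). |black|=5
Step 7: on WHITE (1,1): turn R to N, flip to black, move to (0,1). |black|=6
Step 8: on WHITE (0,1): turn R to E, flip to black, move to (0,2). |black|=7
Step 9: on WHITE (0,2): turn R to S, flip to black, move to (1,2). |black|=8
Step 10: on WHITE (1,2): turn R to W, flip to black, move to (1,1). |black|=9
Step 11: on BLACK (1,1): turn L to S, flip to white, move to (2,1). |black|=8
Step 12: on BLACK (2,1): turn L to E, flip to white, move to (2,2). |black|=7
Step 13: on WHITE (2,2): turn R to S, flip to black, move to (3,2). |black|=8
Step 14: on BLACK (3,2): turn L to E, flip to white, move to (3,3). |black|=7
Step 15: on WHITE (3,3): turn R to S, flip to black, move to (4,3). |black|=8
Step 16: on WHITE (4,3): turn R to W, flip to black, move to (4,2). |black|=9
Step 17: on BLACK (4,2): turn L to S, flip to white, move to (5,2). |black|=8
Step 18: on WHITE (5,2): turn R to W, flip to black, move to (5,1). |black|=9

Answer: 9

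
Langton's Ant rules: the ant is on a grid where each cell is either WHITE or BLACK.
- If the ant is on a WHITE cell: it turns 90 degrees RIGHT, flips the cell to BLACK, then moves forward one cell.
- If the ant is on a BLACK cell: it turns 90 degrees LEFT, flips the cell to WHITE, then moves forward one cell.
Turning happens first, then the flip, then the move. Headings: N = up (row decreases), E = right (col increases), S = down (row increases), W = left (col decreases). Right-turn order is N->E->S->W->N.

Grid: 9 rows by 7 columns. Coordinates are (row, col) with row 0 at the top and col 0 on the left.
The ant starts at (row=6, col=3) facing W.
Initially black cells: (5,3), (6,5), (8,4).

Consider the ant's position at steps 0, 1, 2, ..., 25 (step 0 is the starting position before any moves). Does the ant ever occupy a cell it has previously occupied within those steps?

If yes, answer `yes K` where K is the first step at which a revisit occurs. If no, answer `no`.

Step 1: on WHITE (6,3): turn R to N, flip to black, move to (5,3). |black|=4 — new cell
Step 2: on BLACK (5,3): turn L to W, flip to white, move to (5,2). |black|=3 — new cell
Step 3: on WHITE (5,2): turn R to N, flip to black, move to (4,2). |black|=4 — new cell
Step 4: on WHITE (4,2): turn R to E, flip to black, move to (4,3). |black|=5 — new cell
Step 5: on WHITE (4,3): turn R to S, flip to black, move to (5,3). |black|=6 — REVISIT

Answer: yes 5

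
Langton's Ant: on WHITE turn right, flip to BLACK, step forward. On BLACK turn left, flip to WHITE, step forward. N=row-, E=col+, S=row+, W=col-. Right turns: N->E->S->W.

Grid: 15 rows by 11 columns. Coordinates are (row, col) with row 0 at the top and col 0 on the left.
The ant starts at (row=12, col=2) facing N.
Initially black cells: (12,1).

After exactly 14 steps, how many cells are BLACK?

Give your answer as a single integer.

Step 1: on WHITE (12,2): turn R to E, flip to black, move to (12,3). |black|=2
Step 2: on WHITE (12,3): turn R to S, flip to black, move to (13,3). |black|=3
Step 3: on WHITE (13,3): turn R to W, flip to black, move to (13,2). |black|=4
Step 4: on WHITE (13,2): turn R to N, flip to black, move to (12,2). |black|=5
Step 5: on BLACK (12,2): turn L to W, flip to white, move to (12,1). |black|=4
Step 6: on BLACK (12,1): turn L to S, flip to white, move to (13,1). |black|=3
Step 7: on WHITE (13,1): turn R to W, flip to black, move to (13,0). |black|=4
Step 8: on WHITE (13,0): turn R to N, flip to black, move to (12,0). |black|=5
Step 9: on WHITE (12,0): turn R to E, flip to black, move to (12,1). |black|=6
Step 10: on WHITE (12,1): turn R to S, flip to black, move to (13,1). |black|=7
Step 11: on BLACK (13,1): turn L to E, flip to white, move to (13,2). |black|=6
Step 12: on BLACK (13,2): turn L to N, flip to white, move to (12,2). |black|=5
Step 13: on WHITE (12,2): turn R to E, flip to black, move to (12,3). |black|=6
Step 14: on BLACK (12,3): turn L to N, flip to white, move to (11,3). |black|=5

Answer: 5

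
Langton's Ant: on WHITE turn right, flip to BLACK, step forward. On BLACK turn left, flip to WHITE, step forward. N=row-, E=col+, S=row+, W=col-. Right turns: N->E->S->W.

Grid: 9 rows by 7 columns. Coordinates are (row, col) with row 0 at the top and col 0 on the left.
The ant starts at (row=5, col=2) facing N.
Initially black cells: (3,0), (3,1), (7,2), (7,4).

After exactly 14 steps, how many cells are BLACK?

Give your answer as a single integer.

Step 1: on WHITE (5,2): turn R to E, flip to black, move to (5,3). |black|=5
Step 2: on WHITE (5,3): turn R to S, flip to black, move to (6,3). |black|=6
Step 3: on WHITE (6,3): turn R to W, flip to black, move to (6,2). |black|=7
Step 4: on WHITE (6,2): turn R to N, flip to black, move to (5,2). |black|=8
Step 5: on BLACK (5,2): turn L to W, flip to white, move to (5,1). |black|=7
Step 6: on WHITE (5,1): turn R to N, flip to black, move to (4,1). |black|=8
Step 7: on WHITE (4,1): turn R to E, flip to black, move to (4,2). |black|=9
Step 8: on WHITE (4,2): turn R to S, flip to black, move to (5,2). |black|=10
Step 9: on WHITE (5,2): turn R to W, flip to black, move to (5,1). |black|=11
Step 10: on BLACK (5,1): turn L to S, flip to white, move to (6,1). |black|=10
Step 11: on WHITE (6,1): turn R to W, flip to black, move to (6,0). |black|=11
Step 12: on WHITE (6,0): turn R to N, flip to black, move to (5,0). |black|=12
Step 13: on WHITE (5,0): turn R to E, flip to black, move to (5,1). |black|=13
Step 14: on WHITE (5,1): turn R to S, flip to black, move to (6,1). |black|=14

Answer: 14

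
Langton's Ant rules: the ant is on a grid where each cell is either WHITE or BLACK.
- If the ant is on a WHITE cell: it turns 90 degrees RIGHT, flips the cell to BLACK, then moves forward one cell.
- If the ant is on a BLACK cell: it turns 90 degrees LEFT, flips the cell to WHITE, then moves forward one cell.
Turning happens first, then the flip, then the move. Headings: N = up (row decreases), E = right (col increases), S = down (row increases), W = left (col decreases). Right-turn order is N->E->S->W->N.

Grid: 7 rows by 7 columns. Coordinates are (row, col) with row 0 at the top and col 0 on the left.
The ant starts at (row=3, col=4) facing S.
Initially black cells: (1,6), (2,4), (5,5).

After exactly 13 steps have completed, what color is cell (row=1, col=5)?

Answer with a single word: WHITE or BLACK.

Step 1: on WHITE (3,4): turn R to W, flip to black, move to (3,3). |black|=4
Step 2: on WHITE (3,3): turn R to N, flip to black, move to (2,3). |black|=5
Step 3: on WHITE (2,3): turn R to E, flip to black, move to (2,4). |black|=6
Step 4: on BLACK (2,4): turn L to N, flip to white, move to (1,4). |black|=5
Step 5: on WHITE (1,4): turn R to E, flip to black, move to (1,5). |black|=6
Step 6: on WHITE (1,5): turn R to S, flip to black, move to (2,5). |black|=7
Step 7: on WHITE (2,5): turn R to W, flip to black, move to (2,4). |black|=8
Step 8: on WHITE (2,4): turn R to N, flip to black, move to (1,4). |black|=9
Step 9: on BLACK (1,4): turn L to W, flip to white, move to (1,3). |black|=8
Step 10: on WHITE (1,3): turn R to N, flip to black, move to (0,3). |black|=9
Step 11: on WHITE (0,3): turn R to E, flip to black, move to (0,4). |black|=10
Step 12: on WHITE (0,4): turn R to S, flip to black, move to (1,4). |black|=11
Step 13: on WHITE (1,4): turn R to W, flip to black, move to (1,3). |black|=12

Answer: BLACK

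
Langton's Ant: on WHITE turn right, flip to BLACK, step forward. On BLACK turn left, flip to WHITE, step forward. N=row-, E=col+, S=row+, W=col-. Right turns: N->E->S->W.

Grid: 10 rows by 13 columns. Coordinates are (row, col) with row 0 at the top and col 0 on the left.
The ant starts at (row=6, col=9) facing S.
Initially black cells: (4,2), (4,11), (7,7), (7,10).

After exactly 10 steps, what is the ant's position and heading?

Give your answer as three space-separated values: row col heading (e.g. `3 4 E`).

Step 1: on WHITE (6,9): turn R to W, flip to black, move to (6,8). |black|=5
Step 2: on WHITE (6,8): turn R to N, flip to black, move to (5,8). |black|=6
Step 3: on WHITE (5,8): turn R to E, flip to black, move to (5,9). |black|=7
Step 4: on WHITE (5,9): turn R to S, flip to black, move to (6,9). |black|=8
Step 5: on BLACK (6,9): turn L to E, flip to white, move to (6,10). |black|=7
Step 6: on WHITE (6,10): turn R to S, flip to black, move to (7,10). |black|=8
Step 7: on BLACK (7,10): turn L to E, flip to white, move to (7,11). |black|=7
Step 8: on WHITE (7,11): turn R to S, flip to black, move to (8,11). |black|=8
Step 9: on WHITE (8,11): turn R to W, flip to black, move to (8,10). |black|=9
Step 10: on WHITE (8,10): turn R to N, flip to black, move to (7,10). |black|=10

Answer: 7 10 N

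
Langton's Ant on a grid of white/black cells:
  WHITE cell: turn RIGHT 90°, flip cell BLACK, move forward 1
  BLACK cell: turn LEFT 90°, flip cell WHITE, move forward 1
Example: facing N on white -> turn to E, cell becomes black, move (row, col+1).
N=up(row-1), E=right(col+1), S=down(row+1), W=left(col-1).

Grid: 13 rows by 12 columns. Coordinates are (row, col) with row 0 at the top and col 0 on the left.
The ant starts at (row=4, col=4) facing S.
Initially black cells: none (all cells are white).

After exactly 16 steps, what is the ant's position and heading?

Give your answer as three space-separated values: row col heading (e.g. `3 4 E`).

Step 1: on WHITE (4,4): turn R to W, flip to black, move to (4,3). |black|=1
Step 2: on WHITE (4,3): turn R to N, flip to black, move to (3,3). |black|=2
Step 3: on WHITE (3,3): turn R to E, flip to black, move to (3,4). |black|=3
Step 4: on WHITE (3,4): turn R to S, flip to black, move to (4,4). |black|=4
Step 5: on BLACK (4,4): turn L to E, flip to white, move to (4,5). |black|=3
Step 6: on WHITE (4,5): turn R to S, flip to black, move to (5,5). |black|=4
Step 7: on WHITE (5,5): turn R to W, flip to black, move to (5,4). |black|=5
Step 8: on WHITE (5,4): turn R to N, flip to black, move to (4,4). |black|=6
Step 9: on WHITE (4,4): turn R to E, flip to black, move to (4,5). |black|=7
Step 10: on BLACK (4,5): turn L to N, flip to white, move to (3,5). |black|=6
Step 11: on WHITE (3,5): turn R to E, flip to black, move to (3,6). |black|=7
Step 12: on WHITE (3,6): turn R to S, flip to black, move to (4,6). |black|=8
Step 13: on WHITE (4,6): turn R to W, flip to black, move to (4,5). |black|=9
Step 14: on WHITE (4,5): turn R to N, flip to black, move to (3,5). |black|=10
Step 15: on BLACK (3,5): turn L to W, flip to white, move to (3,4). |black|=9
Step 16: on BLACK (3,4): turn L to S, flip to white, move to (4,4). |black|=8

Answer: 4 4 S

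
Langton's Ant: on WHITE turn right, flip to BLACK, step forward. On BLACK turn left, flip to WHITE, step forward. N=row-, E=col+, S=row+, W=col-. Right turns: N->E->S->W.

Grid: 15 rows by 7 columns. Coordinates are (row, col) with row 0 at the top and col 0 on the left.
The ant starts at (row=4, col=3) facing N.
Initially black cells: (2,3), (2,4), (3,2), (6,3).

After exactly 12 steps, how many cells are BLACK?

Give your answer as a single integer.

Answer: 10

Derivation:
Step 1: on WHITE (4,3): turn R to E, flip to black, move to (4,4). |black|=5
Step 2: on WHITE (4,4): turn R to S, flip to black, move to (5,4). |black|=6
Step 3: on WHITE (5,4): turn R to W, flip to black, move to (5,3). |black|=7
Step 4: on WHITE (5,3): turn R to N, flip to black, move to (4,3). |black|=8
Step 5: on BLACK (4,3): turn L to W, flip to white, move to (4,2). |black|=7
Step 6: on WHITE (4,2): turn R to N, flip to black, move to (3,2). |black|=8
Step 7: on BLACK (3,2): turn L to W, flip to white, move to (3,1). |black|=7
Step 8: on WHITE (3,1): turn R to N, flip to black, move to (2,1). |black|=8
Step 9: on WHITE (2,1): turn R to E, flip to black, move to (2,2). |black|=9
Step 10: on WHITE (2,2): turn R to S, flip to black, move to (3,2). |black|=10
Step 11: on WHITE (3,2): turn R to W, flip to black, move to (3,1). |black|=11
Step 12: on BLACK (3,1): turn L to S, flip to white, move to (4,1). |black|=10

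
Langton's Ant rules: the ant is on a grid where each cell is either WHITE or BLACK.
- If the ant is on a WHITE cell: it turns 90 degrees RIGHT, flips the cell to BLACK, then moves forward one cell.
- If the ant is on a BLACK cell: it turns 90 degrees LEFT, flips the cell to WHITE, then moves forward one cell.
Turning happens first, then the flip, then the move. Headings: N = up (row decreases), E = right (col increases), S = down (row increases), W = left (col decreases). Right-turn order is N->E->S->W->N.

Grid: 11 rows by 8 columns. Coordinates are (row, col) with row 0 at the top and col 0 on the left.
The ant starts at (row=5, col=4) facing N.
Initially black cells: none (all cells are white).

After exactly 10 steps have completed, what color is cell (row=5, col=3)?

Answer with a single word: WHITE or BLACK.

Step 1: on WHITE (5,4): turn R to E, flip to black, move to (5,5). |black|=1
Step 2: on WHITE (5,5): turn R to S, flip to black, move to (6,5). |black|=2
Step 3: on WHITE (6,5): turn R to W, flip to black, move to (6,4). |black|=3
Step 4: on WHITE (6,4): turn R to N, flip to black, move to (5,4). |black|=4
Step 5: on BLACK (5,4): turn L to W, flip to white, move to (5,3). |black|=3
Step 6: on WHITE (5,3): turn R to N, flip to black, move to (4,3). |black|=4
Step 7: on WHITE (4,3): turn R to E, flip to black, move to (4,4). |black|=5
Step 8: on WHITE (4,4): turn R to S, flip to black, move to (5,4). |black|=6
Step 9: on WHITE (5,4): turn R to W, flip to black, move to (5,3). |black|=7
Step 10: on BLACK (5,3): turn L to S, flip to white, move to (6,3). |black|=6

Answer: WHITE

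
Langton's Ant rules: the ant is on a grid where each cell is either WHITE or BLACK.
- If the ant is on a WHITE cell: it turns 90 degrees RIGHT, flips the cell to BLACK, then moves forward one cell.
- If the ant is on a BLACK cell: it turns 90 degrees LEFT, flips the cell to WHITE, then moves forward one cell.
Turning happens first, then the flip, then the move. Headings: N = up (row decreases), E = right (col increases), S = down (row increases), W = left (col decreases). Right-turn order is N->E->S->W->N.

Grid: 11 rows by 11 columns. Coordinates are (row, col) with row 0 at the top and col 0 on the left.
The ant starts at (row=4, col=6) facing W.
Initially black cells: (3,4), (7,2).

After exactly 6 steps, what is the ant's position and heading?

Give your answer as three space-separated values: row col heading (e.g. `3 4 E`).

Step 1: on WHITE (4,6): turn R to N, flip to black, move to (3,6). |black|=3
Step 2: on WHITE (3,6): turn R to E, flip to black, move to (3,7). |black|=4
Step 3: on WHITE (3,7): turn R to S, flip to black, move to (4,7). |black|=5
Step 4: on WHITE (4,7): turn R to W, flip to black, move to (4,6). |black|=6
Step 5: on BLACK (4,6): turn L to S, flip to white, move to (5,6). |black|=5
Step 6: on WHITE (5,6): turn R to W, flip to black, move to (5,5). |black|=6

Answer: 5 5 W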